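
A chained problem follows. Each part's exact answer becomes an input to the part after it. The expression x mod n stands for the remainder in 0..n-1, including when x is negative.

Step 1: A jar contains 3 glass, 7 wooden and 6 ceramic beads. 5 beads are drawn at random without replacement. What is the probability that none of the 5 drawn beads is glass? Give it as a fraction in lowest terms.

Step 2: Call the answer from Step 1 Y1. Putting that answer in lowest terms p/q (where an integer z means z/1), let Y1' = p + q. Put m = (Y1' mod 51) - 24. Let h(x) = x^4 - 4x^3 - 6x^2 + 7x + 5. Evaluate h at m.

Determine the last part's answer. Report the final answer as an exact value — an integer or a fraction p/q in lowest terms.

Step 1: total draws C(16,5) = 4368; favorable C(13,5) = 1287; P = 33/112; answer 33/112
Step 2: Y1 = 33/112; threaded value p + q = 145; m = 19; 1*(19)^4 - 4*(19)^3 - 6*(19)^2 + 7*(19)^1 + 5 = (130321) + (-27436) + (-2166) + (133) + (5) = 100857; answer 100857

100857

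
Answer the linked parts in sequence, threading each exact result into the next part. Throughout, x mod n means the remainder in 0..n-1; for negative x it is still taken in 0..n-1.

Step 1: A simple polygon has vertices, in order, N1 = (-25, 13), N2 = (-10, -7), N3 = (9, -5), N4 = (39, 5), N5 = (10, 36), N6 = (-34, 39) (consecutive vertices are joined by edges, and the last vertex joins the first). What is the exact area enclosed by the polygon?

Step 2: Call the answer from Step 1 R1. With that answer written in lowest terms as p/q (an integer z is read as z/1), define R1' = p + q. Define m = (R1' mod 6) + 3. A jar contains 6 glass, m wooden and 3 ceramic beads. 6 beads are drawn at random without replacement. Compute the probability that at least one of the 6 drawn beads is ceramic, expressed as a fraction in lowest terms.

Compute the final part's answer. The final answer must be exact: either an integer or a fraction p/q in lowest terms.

53/65

Step 1: cross terms: (-25*-7 - -10*13)=305, (-10*-5 - 9*-7)=113, (9*5 - 39*-5)=240, (39*36 - 10*5)=1354, (10*39 - -34*36)=1614, (-34*13 - -25*39)=533; twice the area = |4159| = 4159; area = 4159/2; answer 4159/2
Step 2: R1 = 4159/2; threaded value p + q = 4161; m = 6; total draws C(15,6) = 5005; complement C(12,6) = 924; favorable 5005 - 924 = 4081; P = 53/65; answer 53/65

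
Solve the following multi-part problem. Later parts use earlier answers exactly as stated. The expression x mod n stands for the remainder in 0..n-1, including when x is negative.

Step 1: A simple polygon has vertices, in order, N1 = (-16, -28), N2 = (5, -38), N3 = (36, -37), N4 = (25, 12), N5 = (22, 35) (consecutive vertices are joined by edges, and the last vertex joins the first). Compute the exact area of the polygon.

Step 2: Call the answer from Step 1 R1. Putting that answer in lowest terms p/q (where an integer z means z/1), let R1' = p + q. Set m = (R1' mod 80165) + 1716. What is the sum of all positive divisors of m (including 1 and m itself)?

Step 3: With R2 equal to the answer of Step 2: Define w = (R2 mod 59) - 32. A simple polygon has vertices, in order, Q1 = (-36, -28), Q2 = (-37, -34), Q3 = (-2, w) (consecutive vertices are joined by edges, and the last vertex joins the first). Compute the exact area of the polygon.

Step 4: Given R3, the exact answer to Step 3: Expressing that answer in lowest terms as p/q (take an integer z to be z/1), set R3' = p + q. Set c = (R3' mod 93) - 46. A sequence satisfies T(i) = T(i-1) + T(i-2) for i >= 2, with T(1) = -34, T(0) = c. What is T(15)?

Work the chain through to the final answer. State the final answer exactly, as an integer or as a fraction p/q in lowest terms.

Step 1: cross terms: (-16*-38 - 5*-28)=748, (5*-37 - 36*-38)=1183, (36*12 - 25*-37)=1357, (25*35 - 22*12)=611, (22*-28 - -16*35)=-56; twice the area = |3843| = 3843; area = 3843/2; answer 3843/2
Step 2: R1 = 3843/2; threaded value p + q = 3845; m = 5561; 5561 = 67 * 83; sigma = (1 + 67) * (1 + 83) = 68 * 84 = 5712; answer 5712
Step 3: R2 = 5712; w = 16; cross terms: (-36*-34 - -37*-28)=188, (-37*16 - -2*-34)=-660, (-2*-28 - -36*16)=632; twice the area = |160| = 160; area = 80; answer 80
Step 4: R3 = 80; threaded value p + q = 81; c = 35; T(2) = 1*(-34) + 1*(35) = 1; iterating: T(2)=1, T(3)=-33, T(4)=-32, T(5)=-65, T(6)=-97, T(7)=-162, T(8)=-259, T(9)=-421, T(10)=-680, T(11)=-1101, T(12)=-1781, T(13)=-2882, T(14)=-4663, T(15)=-7545; answer -7545

-7545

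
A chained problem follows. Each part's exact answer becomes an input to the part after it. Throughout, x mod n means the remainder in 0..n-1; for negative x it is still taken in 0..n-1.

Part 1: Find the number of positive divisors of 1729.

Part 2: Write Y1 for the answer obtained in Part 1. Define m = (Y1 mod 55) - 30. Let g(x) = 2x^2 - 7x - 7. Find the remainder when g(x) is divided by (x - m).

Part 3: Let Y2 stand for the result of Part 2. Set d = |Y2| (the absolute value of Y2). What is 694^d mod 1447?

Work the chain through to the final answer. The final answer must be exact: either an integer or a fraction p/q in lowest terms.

720

Part 1: 1729 = 7 * 13 * 19; number of divisors = (1+1) * (1+1) * (1+1) = 8; answer 8
Part 2: Y1 = 8; m = -22; remainder = value at the root: 2*(-22)^2 - 7*(-22)^1 - 7 = (968) + (154) + (-7) = 1115; answer 1115
Part 3: Y2 = 1115; d = 1115; squarings mod 1447: 694^1=694, 694^2=1232, 694^4=1368, 694^8=453, 694^16=1182, 694^32=769, 694^64=985, 694^128=735, 694^256=494, 694^512=940, 694^1024=930; 694^1115 = 694^1 * 694^2 * 694^8 * 694^16 * 694^64 * 694^1024 = 720 (mod 1447); answer 720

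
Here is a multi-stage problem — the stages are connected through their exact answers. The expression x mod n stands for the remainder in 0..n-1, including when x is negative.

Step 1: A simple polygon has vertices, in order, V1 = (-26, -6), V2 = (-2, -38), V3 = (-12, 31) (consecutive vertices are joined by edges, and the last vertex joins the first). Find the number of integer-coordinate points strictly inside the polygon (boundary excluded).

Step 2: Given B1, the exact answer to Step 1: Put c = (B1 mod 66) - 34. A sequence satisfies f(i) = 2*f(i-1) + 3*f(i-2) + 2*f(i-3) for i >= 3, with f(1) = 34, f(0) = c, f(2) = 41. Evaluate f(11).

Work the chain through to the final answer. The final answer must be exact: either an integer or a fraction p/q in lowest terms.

1316836

Step 1: cross terms: (-26*-38 - -2*-6)=976, (-2*31 - -12*-38)=-518, (-12*-6 - -26*31)=878; twice the area = |1336| = 1336; area = 668; boundary points = 8 + 1 + 1 = 10; strictly interior points = area - boundary/2 + 1 = 664; answer 664
Step 2: B1 = 664; c = -30; f(3) = 2*(41) + 3*(34) + 2*(-30) = 124; iterating: f(3)=124, f(4)=439, f(5)=1332, f(6)=4229, f(7)=13332, f(8)=42015, f(9)=132484, f(10)=417677, f(11)=1316836; answer 1316836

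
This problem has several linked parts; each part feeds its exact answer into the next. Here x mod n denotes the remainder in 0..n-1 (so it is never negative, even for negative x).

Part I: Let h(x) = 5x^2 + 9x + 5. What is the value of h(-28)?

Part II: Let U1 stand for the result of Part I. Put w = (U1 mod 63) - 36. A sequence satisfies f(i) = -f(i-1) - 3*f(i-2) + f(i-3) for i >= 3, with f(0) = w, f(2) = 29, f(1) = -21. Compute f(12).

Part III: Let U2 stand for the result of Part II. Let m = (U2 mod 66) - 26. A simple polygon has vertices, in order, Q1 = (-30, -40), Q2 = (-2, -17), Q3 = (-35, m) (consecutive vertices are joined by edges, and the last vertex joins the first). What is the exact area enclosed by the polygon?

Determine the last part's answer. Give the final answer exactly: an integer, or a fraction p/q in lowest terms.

Part I: 5*(-28)^2 + 9*(-28)^1 + 5 = (3920) + (-252) + (5) = 3673; answer 3673
Part II: U1 = 3673; w = -17; f(3) = -1*(29) - 3*(-21) + 1*(-17) = 17; iterating: f(3)=17, f(4)=-125, f(5)=103, f(6)=289, f(7)=-723, f(8)=-41, f(9)=2499, f(10)=-3099, f(11)=-4439, f(12)=16235; answer 16235
Part III: U2 = 16235; m = 39; cross terms: (-30*-17 - -2*-40)=430, (-2*39 - -35*-17)=-673, (-35*-40 - -30*39)=2570; twice the area = |2327| = 2327; area = 2327/2; answer 2327/2

2327/2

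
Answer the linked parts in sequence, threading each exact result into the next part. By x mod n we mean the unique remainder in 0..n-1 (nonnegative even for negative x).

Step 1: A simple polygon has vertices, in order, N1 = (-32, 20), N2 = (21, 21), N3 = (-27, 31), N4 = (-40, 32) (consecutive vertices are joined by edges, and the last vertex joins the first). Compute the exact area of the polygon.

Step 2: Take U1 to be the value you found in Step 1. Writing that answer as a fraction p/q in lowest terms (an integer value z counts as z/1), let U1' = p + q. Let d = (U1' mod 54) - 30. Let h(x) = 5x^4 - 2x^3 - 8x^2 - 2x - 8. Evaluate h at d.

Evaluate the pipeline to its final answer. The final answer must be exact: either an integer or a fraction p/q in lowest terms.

47172

Step 1: cross terms: (-32*21 - 21*20)=-1092, (21*31 - -27*21)=1218, (-27*32 - -40*31)=376, (-40*20 - -32*32)=224; twice the area = |726| = 726; area = 363; answer 363
Step 2: U1 = 363; threaded value p + q = 364; d = 10; 5*(10)^4 - 2*(10)^3 - 8*(10)^2 - 2*(10)^1 - 8 = (50000) + (-2000) + (-800) + (-20) + (-8) = 47172; answer 47172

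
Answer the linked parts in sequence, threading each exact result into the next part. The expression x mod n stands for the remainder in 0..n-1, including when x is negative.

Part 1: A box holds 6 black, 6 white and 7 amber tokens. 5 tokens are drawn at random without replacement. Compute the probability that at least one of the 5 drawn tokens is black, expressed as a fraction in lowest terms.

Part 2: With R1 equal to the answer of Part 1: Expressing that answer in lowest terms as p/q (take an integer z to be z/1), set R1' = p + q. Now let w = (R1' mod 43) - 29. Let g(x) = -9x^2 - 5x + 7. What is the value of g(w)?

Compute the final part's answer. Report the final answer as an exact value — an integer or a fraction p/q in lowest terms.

Part 1: total draws C(19,5) = 11628; complement C(13,5) = 1287; favorable 11628 - 1287 = 10341; P = 1149/1292; answer 1149/1292
Part 2: R1 = 1149/1292; threaded value p + q = 2441; w = 4; -9*(4)^2 - 5*(4)^1 + 7 = (-144) + (-20) + (7) = -157; answer -157

-157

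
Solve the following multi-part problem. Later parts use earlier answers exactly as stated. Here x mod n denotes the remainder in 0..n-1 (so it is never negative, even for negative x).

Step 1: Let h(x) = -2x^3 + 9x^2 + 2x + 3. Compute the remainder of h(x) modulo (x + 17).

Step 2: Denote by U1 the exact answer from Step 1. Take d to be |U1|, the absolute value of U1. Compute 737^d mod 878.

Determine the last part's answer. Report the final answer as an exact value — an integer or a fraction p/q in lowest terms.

Step 1: remainder = value at the root: -2*(-17)^3 + 9*(-17)^2 + 2*(-17)^1 + 3 = (9826) + (2601) + (-34) + (3) = 12396; answer 12396
Step 2: U1 = 12396; d = 12396; squarings mod 878: 737^1=737, 737^2=565, 737^4=511, 737^8=355, 737^16=471, 737^32=585, 737^64=683, 737^128=271, 737^256=567, 737^512=141, 737^1024=565, 737^2048=511, 737^4096=355, 737^8192=471; 737^12396 = 737^4 * 737^8 * 737^32 * 737^64 * 737^4096 * 737^8192 = 635 (mod 878); answer 635

635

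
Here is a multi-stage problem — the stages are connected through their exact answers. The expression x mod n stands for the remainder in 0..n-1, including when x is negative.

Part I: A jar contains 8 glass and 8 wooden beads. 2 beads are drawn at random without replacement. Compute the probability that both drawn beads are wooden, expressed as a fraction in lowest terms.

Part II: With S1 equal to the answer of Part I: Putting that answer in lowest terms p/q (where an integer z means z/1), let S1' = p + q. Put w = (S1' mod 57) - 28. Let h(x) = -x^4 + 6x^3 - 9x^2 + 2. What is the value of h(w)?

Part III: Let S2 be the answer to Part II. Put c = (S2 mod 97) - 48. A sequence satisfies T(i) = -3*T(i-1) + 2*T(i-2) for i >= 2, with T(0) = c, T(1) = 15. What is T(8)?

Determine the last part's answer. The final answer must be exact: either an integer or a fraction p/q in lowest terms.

64485

Part I: total draws C(16,2) = 120; favorable C(8,2) = 28; P = 7/30; answer 7/30
Part II: S1 = 7/30; threaded value p + q = 37; w = 9; -1*(9)^4 + 6*(9)^3 - 9*(9)^2 + 2 = (-6561) + (4374) + (-729) + (2) = -2914; answer -2914
Part III: S2 = -2914; c = 45; T(2) = -3*(15) + 2*(45) = 45; iterating: T(2)=45, T(3)=-105, T(4)=405, T(5)=-1425, T(6)=5085, T(7)=-18105, T(8)=64485; answer 64485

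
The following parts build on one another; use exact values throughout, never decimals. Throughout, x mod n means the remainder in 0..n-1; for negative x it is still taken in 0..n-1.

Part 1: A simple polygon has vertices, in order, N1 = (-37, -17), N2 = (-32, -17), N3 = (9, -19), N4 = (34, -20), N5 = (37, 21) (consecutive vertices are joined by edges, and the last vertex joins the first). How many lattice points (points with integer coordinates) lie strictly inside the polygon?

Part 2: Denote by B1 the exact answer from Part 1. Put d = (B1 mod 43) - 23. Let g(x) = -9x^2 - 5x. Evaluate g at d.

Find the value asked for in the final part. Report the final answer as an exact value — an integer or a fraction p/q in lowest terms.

Part 1: cross terms: (-37*-17 - -32*-17)=85, (-32*-19 - 9*-17)=761, (9*-20 - 34*-19)=466, (34*21 - 37*-20)=1454, (37*-17 - -37*21)=148; twice the area = |2914| = 2914; area = 1457; boundary points = 5 + 1 + 1 + 1 + 2 = 10; strictly interior points = area - boundary/2 + 1 = 1453; answer 1453
Part 2: B1 = 1453; d = 11; -9*(11)^2 - 5*(11)^1 = (-1089) + (-55) = -1144; answer -1144

-1144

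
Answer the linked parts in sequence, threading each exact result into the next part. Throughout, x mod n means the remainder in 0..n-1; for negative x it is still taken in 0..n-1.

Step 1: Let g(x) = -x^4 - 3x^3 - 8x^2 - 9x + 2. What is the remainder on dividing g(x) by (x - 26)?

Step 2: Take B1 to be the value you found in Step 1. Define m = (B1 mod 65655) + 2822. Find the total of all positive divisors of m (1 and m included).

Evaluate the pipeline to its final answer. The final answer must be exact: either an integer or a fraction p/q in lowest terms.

Step 1: remainder = value at the root: -1*(26)^4 - 3*(26)^3 - 8*(26)^2 - 9*(26)^1 + 2 = (-456976) + (-52728) + (-5408) + (-234) + (2) = -515344; answer -515344
Step 2: B1 = -515344; m = 12718; 12718 = 2 * 6359; sigma = (1 + 2) * (1 + 6359) = 3 * 6360 = 19080; answer 19080

19080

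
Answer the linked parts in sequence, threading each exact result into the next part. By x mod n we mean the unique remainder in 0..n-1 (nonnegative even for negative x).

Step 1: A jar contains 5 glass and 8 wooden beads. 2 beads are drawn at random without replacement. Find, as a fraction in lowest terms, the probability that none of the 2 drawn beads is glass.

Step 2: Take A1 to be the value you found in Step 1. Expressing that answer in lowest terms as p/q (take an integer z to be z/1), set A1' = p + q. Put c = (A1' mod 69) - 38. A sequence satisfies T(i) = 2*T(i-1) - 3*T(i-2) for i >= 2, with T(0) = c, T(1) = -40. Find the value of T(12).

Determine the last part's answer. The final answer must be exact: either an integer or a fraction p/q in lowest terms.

30235

Step 1: total draws C(13,2) = 78; favorable C(8,2) = 28; P = 14/39; answer 14/39
Step 2: A1 = 14/39; threaded value p + q = 53; c = 15; T(2) = 2*(-40) - 3*(15) = -125; iterating: T(2)=-125, T(3)=-130, T(4)=115, T(5)=620, T(6)=895, T(7)=-70, T(8)=-2825, T(9)=-5440, T(10)=-2405, T(11)=11510, T(12)=30235; answer 30235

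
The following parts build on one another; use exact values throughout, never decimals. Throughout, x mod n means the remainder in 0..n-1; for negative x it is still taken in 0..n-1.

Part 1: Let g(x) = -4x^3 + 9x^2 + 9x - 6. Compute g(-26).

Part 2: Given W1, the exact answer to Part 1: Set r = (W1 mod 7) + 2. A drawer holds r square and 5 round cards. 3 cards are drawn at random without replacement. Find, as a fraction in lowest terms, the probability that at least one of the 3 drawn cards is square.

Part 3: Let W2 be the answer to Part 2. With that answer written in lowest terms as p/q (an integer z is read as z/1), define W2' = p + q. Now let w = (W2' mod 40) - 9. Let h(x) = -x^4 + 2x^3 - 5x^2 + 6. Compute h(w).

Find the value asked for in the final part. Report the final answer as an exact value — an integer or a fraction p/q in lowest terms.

Part 1: -4*(-26)^3 + 9*(-26)^2 + 9*(-26)^1 - 6 = (70304) + (6084) + (-234) + (-6) = 76148; answer 76148
Part 2: W1 = 76148; r = 4; total draws C(9,3) = 84; complement C(5,3) = 10; favorable 84 - 10 = 74; P = 37/42; answer 37/42
Part 3: W2 = 37/42; threaded value p + q = 79; w = 30; -1*(30)^4 + 2*(30)^3 - 5*(30)^2 + 6 = (-810000) + (54000) + (-4500) + (6) = -760494; answer -760494

-760494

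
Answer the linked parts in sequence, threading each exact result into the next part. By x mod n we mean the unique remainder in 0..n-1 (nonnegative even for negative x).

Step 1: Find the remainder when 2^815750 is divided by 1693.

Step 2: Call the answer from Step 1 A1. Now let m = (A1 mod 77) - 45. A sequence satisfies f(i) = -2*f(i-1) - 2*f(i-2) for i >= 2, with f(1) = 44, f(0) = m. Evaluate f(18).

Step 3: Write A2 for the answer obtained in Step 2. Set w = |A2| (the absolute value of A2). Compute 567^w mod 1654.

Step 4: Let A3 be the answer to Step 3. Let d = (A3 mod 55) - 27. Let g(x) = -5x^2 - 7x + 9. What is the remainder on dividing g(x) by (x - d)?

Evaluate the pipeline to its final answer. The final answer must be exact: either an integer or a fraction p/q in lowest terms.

Step 1: squarings mod 1693: 2^1=2, 2^2=4, 2^4=16, 2^8=256, 2^16=1202, 2^32=675, 2^64=208, 2^128=939, 2^256=1361, 2^512=179, 2^1024=1567, 2^2048=639, 2^4096=308, 2^8192=56, 2^16384=1443, 2^32768=1552, 2^65536=1258, 2^131072=1302, 2^262144=511, 2^524288=399; 2^815750 = 2^2 * 2^4 * 2^128 * 2^512 * 2^4096 * 2^8192 * 2^16384 * 2^262144 * 2^524288 = 25 (mod 1693); answer 25
Step 2: A1 = 25; m = -20; f(2) = -2*(44) - 2*(-20) = -48; iterating: f(2)=-48, f(3)=8, f(4)=80, f(5)=-176, f(6)=192, f(7)=-32, f(8)=-320, f(9)=704, f(10)=-768, f(11)=128, f(12)=1280, f(13)=-2816, f(14)=3072, f(15)=-512, f(16)=-5120, f(17)=11264, f(18)=-12288; answer -12288
Step 3: A2 = -12288; w = 12288; squarings mod 1654: 567^1=567, 567^2=613, 567^4=311, 567^8=789, 567^16=617, 567^32=269, 567^64=1239, 567^128=209, 567^256=677, 567^512=171, 567^1024=1123, 567^2048=781, 567^4096=1289, 567^8192=905; 567^12288 = 567^4096 * 567^8192 = 475 (mod 1654); answer 475
Step 4: A3 = 475; d = 8; remainder = value at the root: -5*(8)^2 - 7*(8)^1 + 9 = (-320) + (-56) + (9) = -367; answer -367

-367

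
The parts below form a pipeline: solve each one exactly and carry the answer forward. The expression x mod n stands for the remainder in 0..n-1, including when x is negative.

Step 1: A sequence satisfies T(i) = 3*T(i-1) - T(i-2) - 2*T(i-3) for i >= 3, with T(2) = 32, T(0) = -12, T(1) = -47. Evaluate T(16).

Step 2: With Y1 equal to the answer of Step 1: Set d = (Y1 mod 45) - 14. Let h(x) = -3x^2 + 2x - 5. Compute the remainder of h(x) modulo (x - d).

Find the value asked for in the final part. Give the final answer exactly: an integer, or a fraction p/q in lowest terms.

Step 1: T(3) = 3*(32) - 1*(-47) - 2*(-12) = 167; iterating: T(3)=167, T(4)=563, T(5)=1458, T(6)=3477, T(7)=7847, T(8)=17148, T(9)=36643, T(10)=77087, T(11)=160322, T(12)=330593, T(13)=677283, T(14)=1380612, T(15)=2803367, T(16)=5674923; answer 5674923
Step 2: Y1 = 5674923; d = 4; remainder = value at the root: -3*(4)^2 + 2*(4)^1 - 5 = (-48) + (8) + (-5) = -45; answer -45

-45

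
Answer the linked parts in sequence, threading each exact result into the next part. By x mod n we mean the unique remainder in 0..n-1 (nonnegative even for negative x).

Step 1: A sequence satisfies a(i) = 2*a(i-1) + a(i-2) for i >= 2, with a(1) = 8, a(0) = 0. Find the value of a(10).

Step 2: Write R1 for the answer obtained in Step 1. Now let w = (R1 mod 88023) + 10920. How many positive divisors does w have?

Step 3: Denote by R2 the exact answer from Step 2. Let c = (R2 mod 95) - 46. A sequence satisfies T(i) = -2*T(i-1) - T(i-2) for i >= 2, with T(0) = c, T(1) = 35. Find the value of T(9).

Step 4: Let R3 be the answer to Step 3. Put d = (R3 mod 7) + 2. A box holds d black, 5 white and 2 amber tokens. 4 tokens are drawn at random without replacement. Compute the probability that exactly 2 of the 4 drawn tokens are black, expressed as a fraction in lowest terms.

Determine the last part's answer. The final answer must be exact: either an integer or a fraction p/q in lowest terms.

Step 1: a(2) = 2*(8) + 1*(0) = 16; iterating: a(2)=16, a(3)=40, a(4)=96, a(5)=232, a(6)=560, a(7)=1352, a(8)=3264, a(9)=7880, a(10)=19024; answer 19024
Step 2: R1 = 19024; w = 29944; 29944 = 2^3 * 19 * 197; number of divisors = (3+1) * (1+1) * (1+1) = 16; answer 16
Step 3: R2 = 16; c = -30; T(2) = -2*(35) - 1*(-30) = -40; iterating: T(2)=-40, T(3)=45, T(4)=-50, T(5)=55, T(6)=-60, T(7)=65, T(8)=-70, T(9)=75; answer 75
Step 4: R3 = 75; d = 7; total draws C(14,4) = 1001; favorable C(7,2)*C(7,2) = 441; P = 63/143; answer 63/143

63/143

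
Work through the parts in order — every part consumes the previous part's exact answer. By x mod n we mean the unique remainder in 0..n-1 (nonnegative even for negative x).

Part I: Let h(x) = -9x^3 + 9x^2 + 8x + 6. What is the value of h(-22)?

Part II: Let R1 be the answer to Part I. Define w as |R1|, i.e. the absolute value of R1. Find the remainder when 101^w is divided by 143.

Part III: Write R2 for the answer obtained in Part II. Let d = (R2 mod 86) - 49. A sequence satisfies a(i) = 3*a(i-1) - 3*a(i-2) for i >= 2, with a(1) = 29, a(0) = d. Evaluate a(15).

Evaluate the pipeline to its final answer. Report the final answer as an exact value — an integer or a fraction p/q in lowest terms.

428652

Part I: -9*(-22)^3 + 9*(-22)^2 + 8*(-22)^1 + 6 = (95832) + (4356) + (-176) + (6) = 100018; answer 100018
Part II: R1 = 100018; w = 100018; squarings mod 143: 101^1=101, 101^2=48, 101^4=16, 101^8=113, 101^16=42, 101^32=48, 101^64=16, 101^128=113, 101^256=42, 101^512=48, 101^1024=16, 101^2048=113, 101^4096=42, 101^8192=48, 101^16384=16, 101^32768=113, 101^65536=42; 101^100018 = 101^2 * 101^16 * 101^32 * 101^128 * 101^512 * 101^1024 * 101^32768 * 101^65536 = 3 (mod 143); answer 3
Part III: R2 = 3; d = -46; a(2) = 3*(29) - 3*(-46) = 225; iterating: a(2)=225, a(3)=588, a(4)=1089, a(5)=1503, a(6)=1242, a(7)=-783, a(8)=-6075, a(9)=-15876, a(10)=-29403, a(11)=-40581, a(12)=-33534, a(13)=21141, a(14)=164025, a(15)=428652; answer 428652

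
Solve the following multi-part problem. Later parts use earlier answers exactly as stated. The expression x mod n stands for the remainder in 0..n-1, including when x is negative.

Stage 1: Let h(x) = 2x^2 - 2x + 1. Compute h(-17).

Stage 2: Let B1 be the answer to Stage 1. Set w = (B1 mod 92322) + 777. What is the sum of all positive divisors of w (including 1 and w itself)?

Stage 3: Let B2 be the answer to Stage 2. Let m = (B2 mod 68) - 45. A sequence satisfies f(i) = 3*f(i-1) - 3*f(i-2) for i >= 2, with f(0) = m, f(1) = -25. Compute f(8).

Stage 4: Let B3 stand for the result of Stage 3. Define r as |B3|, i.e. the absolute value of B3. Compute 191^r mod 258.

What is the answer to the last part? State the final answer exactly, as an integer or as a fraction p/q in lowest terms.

Stage 1: 2*(-17)^2 - 2*(-17)^1 + 1 = (578) + (34) + (1) = 613; answer 613
Stage 2: B1 = 613; w = 1390; 1390 = 2 * 5 * 139; sigma = (1 + 2) * (1 + 5) * (1 + 139) = 3 * 6 * 140 = 2520; answer 2520
Stage 3: B2 = 2520; m = -41; f(2) = 3*(-25) - 3*(-41) = 48; iterating: f(2)=48, f(3)=219, f(4)=513, f(5)=882, f(6)=1107, f(7)=675, f(8)=-1296; answer -1296
Stage 4: B3 = -1296; r = 1296; squarings mod 258: 191^1=191, 191^2=103, 191^4=31, 191^8=187, 191^16=139, 191^32=229, 191^64=67, 191^128=103, 191^256=31, 191^512=187, 191^1024=139; 191^1296 = 191^16 * 191^256 * 191^1024 = 133 (mod 258); answer 133

133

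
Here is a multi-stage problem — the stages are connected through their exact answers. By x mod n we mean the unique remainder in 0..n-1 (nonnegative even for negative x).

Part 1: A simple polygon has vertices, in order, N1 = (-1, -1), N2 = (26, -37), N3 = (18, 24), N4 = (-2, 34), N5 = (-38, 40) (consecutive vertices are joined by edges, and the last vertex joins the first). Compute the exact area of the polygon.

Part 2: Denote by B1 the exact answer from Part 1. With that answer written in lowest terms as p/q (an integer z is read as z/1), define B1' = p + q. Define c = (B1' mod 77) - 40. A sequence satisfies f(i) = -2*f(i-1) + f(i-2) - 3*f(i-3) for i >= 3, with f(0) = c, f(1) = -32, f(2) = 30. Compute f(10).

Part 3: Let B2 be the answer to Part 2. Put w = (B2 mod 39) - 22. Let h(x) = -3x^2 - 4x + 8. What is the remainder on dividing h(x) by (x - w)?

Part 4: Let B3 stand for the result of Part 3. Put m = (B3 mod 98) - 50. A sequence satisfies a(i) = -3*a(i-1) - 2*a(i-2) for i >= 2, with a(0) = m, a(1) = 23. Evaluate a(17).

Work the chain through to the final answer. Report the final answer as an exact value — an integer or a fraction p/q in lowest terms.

Part 1: cross terms: (-1*-37 - 26*-1)=63, (26*24 - 18*-37)=1290, (18*34 - -2*24)=660, (-2*40 - -38*34)=1212, (-38*-1 - -1*40)=78; twice the area = |3303| = 3303; area = 3303/2; answer 3303/2
Part 2: B1 = 3303/2; threaded value p + q = 3305; c = 31; f(3) = -2*(30) + 1*(-32) - 3*(31) = -185; iterating: f(3)=-185, f(4)=496, f(5)=-1267, f(6)=3585, f(7)=-9925, f(8)=27236, f(9)=-75152, f(10)=207315; answer 207315
Part 3: B2 = 207315; w = 8; remainder = value at the root: -3*(8)^2 - 4*(8)^1 + 8 = (-192) + (-32) + (8) = -216; answer -216
Part 4: B3 = -216; m = 28; a(2) = -3*(23) - 2*(28) = -125; iterating: a(2)=-125, a(3)=329, a(4)=-737, a(5)=1553, a(6)=-3185, a(7)=6449, a(8)=-12977, a(9)=26033, a(10)=-52145, a(11)=104369, a(12)=-208817, a(13)=417713, a(14)=-835505, a(15)=1671089, a(16)=-3342257, a(17)=6684593; answer 6684593

6684593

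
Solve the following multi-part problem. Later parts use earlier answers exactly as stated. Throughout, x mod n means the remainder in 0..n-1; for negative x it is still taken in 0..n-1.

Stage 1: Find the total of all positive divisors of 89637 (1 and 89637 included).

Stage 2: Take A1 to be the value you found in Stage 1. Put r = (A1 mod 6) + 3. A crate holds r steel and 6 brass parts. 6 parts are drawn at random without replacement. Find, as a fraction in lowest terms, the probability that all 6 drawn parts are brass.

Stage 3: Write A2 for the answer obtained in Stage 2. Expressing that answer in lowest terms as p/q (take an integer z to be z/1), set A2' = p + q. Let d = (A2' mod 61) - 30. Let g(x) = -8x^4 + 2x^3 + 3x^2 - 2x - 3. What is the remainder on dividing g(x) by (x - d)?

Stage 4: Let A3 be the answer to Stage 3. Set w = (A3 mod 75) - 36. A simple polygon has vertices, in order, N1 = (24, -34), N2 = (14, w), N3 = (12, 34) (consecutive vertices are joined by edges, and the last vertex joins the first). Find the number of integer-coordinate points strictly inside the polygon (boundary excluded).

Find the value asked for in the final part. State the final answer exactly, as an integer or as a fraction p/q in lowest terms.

93

Stage 1: 89637 = 3 * 29879; sigma = (1 + 3) * (1 + 29879) = 4 * 29880 = 119520; answer 119520
Stage 2: A1 = 119520; r = 3; total draws C(9,6) = 84; favorable C(6,6) = 1; P = 1/84; answer 1/84
Stage 3: A2 = 1/84; threaded value p + q = 85; d = -6; remainder = value at the root: -8*(-6)^4 + 2*(-6)^3 + 3*(-6)^2 - 2*(-6)^1 - 3 = (-10368) + (-432) + (108) + (12) + (-3) = -10683; answer -10683
Stage 4: A3 = -10683; w = 6; cross terms: (24*6 - 14*-34)=620, (14*34 - 12*6)=404, (12*-34 - 24*34)=-1224; twice the area = |-200| = 200; area = 100; boundary points = 10 + 2 + 4 = 16; strictly interior points = area - boundary/2 + 1 = 93; answer 93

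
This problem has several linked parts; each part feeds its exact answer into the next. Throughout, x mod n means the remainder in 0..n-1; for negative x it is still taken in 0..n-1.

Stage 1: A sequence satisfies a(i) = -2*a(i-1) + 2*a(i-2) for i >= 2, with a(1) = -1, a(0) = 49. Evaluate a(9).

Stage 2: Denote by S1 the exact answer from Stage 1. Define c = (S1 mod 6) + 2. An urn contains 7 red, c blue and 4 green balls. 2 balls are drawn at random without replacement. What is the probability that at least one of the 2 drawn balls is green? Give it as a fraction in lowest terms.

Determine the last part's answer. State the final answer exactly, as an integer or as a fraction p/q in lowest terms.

Stage 1: a(2) = -2*(-1) + 2*(49) = 100; iterating: a(2)=100, a(3)=-202, a(4)=604, a(5)=-1612, a(6)=4432, a(7)=-12088, a(8)=33040, a(9)=-90256; answer -90256
Stage 2: S1 = -90256; c = 4; total draws C(15,2) = 105; complement C(11,2) = 55; favorable 105 - 55 = 50; P = 10/21; answer 10/21

10/21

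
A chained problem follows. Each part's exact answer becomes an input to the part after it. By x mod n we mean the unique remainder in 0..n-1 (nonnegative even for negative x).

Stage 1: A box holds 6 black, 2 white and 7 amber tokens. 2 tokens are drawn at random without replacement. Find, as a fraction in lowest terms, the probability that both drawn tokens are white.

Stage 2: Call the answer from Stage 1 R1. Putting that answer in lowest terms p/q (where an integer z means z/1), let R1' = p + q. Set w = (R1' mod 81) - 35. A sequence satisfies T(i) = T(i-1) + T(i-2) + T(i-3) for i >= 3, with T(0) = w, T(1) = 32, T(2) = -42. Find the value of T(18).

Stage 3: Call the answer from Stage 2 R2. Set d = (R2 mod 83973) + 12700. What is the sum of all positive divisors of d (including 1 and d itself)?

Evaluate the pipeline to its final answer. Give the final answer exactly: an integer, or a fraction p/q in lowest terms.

47460

Stage 1: total draws C(15,2) = 105; favorable C(2,2) = 1; P = 1/105; answer 1/105
Stage 2: R1 = 1/105; threaded value p + q = 106; w = -10; T(3) = 1*(-42) + 1*(32) + 1*(-10) = -20; iterating: T(3)=-20, T(4)=-30, T(5)=-92, T(6)=-142, T(7)=-264, T(8)=-498, T(9)=-904, T(10)=-1666, T(11)=-3068, T(12)=-5638, T(13)=-10372, T(14)=-19078, T(15)=-35088, T(16)=-64538, T(17)=-118704, T(18)=-218330; answer -218330
Stage 3: R2 = -218330; d = 46289; 46289 = 41 * 1129; sigma = (1 + 41) * (1 + 1129) = 42 * 1130 = 47460; answer 47460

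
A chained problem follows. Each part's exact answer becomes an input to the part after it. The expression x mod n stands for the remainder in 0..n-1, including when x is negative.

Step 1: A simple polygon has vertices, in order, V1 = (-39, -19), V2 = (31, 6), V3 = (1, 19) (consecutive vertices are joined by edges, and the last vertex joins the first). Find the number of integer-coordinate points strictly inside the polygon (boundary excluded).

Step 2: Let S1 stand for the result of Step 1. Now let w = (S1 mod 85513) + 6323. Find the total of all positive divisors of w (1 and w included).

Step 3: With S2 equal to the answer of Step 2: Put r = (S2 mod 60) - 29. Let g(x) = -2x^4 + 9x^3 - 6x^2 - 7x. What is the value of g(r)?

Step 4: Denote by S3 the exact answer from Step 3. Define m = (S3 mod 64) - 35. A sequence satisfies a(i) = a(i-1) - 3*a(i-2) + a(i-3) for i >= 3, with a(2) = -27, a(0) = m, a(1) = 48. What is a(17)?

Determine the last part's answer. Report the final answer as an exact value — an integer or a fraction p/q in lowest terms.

Step 1: cross terms: (-39*6 - 31*-19)=355, (31*19 - 1*6)=583, (1*-19 - -39*19)=722; twice the area = |1660| = 1660; area = 830; boundary points = 5 + 1 + 2 = 8; strictly interior points = area - boundary/2 + 1 = 827; answer 827
Step 2: S1 = 827; w = 7150; 7150 = 2 * 5^2 * 11 * 13; sigma = (1 + 2) * (1 + 5 + 25) * (1 + 11) * (1 + 13) = 3 * 31 * 12 * 14 = 15624; answer 15624
Step 3: S2 = 15624; r = -5; -2*(-5)^4 + 9*(-5)^3 - 6*(-5)^2 - 7*(-5)^1 = (-1250) + (-1125) + (-150) + (35) = -2490; answer -2490
Step 4: S3 = -2490; m = -29; a(3) = 1*(-27) - 3*(48) + 1*(-29) = -200; iterating: a(3)=-200, a(4)=-71, a(5)=502, a(6)=515, a(7)=-1062, a(8)=-2105, a(9)=1596, a(10)=6849, a(11)=-44, a(12)=-18995, a(13)=-12014, a(14)=44927, a(15)=61974, a(16)=-84821, a(17)=-225816; answer -225816

-225816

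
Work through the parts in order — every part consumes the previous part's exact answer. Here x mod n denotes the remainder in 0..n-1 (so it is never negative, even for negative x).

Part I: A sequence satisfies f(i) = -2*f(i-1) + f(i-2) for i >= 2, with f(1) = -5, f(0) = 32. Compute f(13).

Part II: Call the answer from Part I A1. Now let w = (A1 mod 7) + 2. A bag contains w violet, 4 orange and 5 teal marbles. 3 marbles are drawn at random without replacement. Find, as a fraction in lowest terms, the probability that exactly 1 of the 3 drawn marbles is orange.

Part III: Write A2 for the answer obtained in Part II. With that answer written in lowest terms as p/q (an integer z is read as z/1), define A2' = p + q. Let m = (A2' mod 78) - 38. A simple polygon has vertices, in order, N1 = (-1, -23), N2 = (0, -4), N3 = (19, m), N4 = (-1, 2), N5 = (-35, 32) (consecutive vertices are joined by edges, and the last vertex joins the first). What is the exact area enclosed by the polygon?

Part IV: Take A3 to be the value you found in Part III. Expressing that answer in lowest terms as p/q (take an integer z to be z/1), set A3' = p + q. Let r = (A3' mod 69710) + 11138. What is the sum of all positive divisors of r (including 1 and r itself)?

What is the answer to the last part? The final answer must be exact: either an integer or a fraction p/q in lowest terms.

25272

Part I: f(2) = -2*(-5) + 1*(32) = 42; iterating: f(2)=42, f(3)=-89, f(4)=220, f(5)=-529, f(6)=1278, f(7)=-3085, f(8)=7448, f(9)=-17981, f(10)=43410, f(11)=-104801, f(12)=253012, f(13)=-610825; answer -610825
Part II: A1 = -610825; w = 4; total draws C(13,3) = 286; favorable C(4,1)*C(9,2) = 144; P = 72/143; answer 72/143
Part III: A2 = 72/143; threaded value p + q = 215; m = 21; cross terms: (-1*-4 - 0*-23)=4, (0*21 - 19*-4)=76, (19*2 - -1*21)=59, (-1*32 - -35*2)=38, (-35*-23 - -1*32)=837; twice the area = |1014| = 1014; area = 507; answer 507
Part IV: A3 = 507; threaded value p + q = 508; r = 11646; 11646 = 2 * 3^2 * 647; sigma = (1 + 2) * (1 + 3 + 9) * (1 + 647) = 3 * 13 * 648 = 25272; answer 25272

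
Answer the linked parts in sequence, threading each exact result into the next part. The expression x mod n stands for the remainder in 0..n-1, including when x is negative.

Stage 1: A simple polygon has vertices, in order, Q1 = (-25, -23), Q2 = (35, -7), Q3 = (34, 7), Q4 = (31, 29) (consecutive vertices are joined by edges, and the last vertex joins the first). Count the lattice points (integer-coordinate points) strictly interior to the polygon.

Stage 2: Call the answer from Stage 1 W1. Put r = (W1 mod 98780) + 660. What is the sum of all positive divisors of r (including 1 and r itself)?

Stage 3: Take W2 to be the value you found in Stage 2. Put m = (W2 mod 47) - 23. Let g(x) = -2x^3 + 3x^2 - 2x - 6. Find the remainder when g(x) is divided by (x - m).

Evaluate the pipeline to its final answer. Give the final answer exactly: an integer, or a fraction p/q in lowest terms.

546

Stage 1: cross terms: (-25*-7 - 35*-23)=980, (35*7 - 34*-7)=483, (34*29 - 31*7)=769, (31*-23 - -25*29)=12; twice the area = |2244| = 2244; area = 1122; boundary points = 4 + 1 + 1 + 4 = 10; strictly interior points = area - boundary/2 + 1 = 1118; answer 1118
Stage 2: W1 = 1118; r = 1778; 1778 = 2 * 7 * 127; sigma = (1 + 2) * (1 + 7) * (1 + 127) = 3 * 8 * 128 = 3072; answer 3072
Stage 3: W2 = 3072; m = -6; remainder = value at the root: -2*(-6)^3 + 3*(-6)^2 - 2*(-6)^1 - 6 = (432) + (108) + (12) + (-6) = 546; answer 546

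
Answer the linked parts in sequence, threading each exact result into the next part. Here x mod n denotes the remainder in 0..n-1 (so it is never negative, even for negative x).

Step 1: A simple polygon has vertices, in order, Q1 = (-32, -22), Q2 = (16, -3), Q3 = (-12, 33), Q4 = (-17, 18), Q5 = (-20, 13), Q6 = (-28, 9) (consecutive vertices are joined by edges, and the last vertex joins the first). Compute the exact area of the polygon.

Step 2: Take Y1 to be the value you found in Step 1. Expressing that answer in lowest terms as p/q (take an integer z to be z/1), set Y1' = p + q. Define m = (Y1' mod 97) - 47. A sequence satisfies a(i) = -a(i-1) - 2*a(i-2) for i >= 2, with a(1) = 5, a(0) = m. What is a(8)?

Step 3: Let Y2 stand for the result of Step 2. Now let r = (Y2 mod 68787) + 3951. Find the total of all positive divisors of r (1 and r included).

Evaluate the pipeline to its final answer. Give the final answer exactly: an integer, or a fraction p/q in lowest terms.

Step 1: cross terms: (-32*-3 - 16*-22)=448, (16*33 - -12*-3)=492, (-12*18 - -17*33)=345, (-17*13 - -20*18)=139, (-20*9 - -28*13)=184, (-28*-22 - -32*9)=904; twice the area = |2512| = 2512; area = 1256; answer 1256
Step 2: Y1 = 1256; threaded value p + q = 1257; m = 46; a(2) = -1*(5) - 2*(46) = -97; iterating: a(2)=-97, a(3)=87, a(4)=107, a(5)=-281, a(6)=67, a(7)=495, a(8)=-629; answer -629
Step 3: Y2 = -629; r = 72109; 72109 is prime, so its only divisors are 1 and 72109; sigma = 1 + 72109 = 72110; answer 72110

72110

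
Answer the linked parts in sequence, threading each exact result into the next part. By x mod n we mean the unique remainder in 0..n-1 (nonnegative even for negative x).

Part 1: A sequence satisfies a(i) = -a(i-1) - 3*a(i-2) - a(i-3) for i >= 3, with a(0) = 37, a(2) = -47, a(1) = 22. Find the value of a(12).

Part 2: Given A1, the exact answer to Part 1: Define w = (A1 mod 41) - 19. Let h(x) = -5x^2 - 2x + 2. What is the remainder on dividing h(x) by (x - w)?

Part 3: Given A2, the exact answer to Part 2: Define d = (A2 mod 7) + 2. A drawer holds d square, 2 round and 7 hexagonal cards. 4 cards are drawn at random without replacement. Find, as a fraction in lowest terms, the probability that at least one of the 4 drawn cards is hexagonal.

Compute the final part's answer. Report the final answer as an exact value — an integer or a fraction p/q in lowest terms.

31/34

Part 1: a(3) = -1*(-47) - 3*(22) - 1*(37) = -56; iterating: a(3)=-56, a(4)=175, a(5)=40, a(6)=-509, a(7)=214, a(8)=1273, a(9)=-1406, a(10)=-2627, a(11)=5572, a(12)=3715; answer 3715
Part 2: A1 = 3715; w = 6; remainder = value at the root: -5*(6)^2 - 2*(6)^1 + 2 = (-180) + (-12) + (2) = -190; answer -190
Part 3: A2 = -190; d = 8; total draws C(17,4) = 2380; complement C(10,4) = 210; favorable 2380 - 210 = 2170; P = 31/34; answer 31/34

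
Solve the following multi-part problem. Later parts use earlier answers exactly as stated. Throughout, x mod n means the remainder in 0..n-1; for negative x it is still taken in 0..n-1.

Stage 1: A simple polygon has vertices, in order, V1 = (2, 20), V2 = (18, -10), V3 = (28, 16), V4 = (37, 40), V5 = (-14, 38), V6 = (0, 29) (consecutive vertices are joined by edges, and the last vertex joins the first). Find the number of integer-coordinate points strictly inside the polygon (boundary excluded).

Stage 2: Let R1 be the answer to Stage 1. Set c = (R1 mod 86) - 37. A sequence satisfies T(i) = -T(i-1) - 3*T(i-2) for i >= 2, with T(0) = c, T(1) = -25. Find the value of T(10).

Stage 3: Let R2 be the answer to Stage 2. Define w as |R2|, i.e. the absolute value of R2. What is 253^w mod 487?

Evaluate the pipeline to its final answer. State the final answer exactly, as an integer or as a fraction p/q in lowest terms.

Stage 1: cross terms: (2*-10 - 18*20)=-380, (18*16 - 28*-10)=568, (28*40 - 37*16)=528, (37*38 - -14*40)=1966, (-14*29 - 0*38)=-406, (0*20 - 2*29)=-58; twice the area = |2218| = 2218; area = 1109; boundary points = 2 + 2 + 3 + 1 + 1 + 1 = 10; strictly interior points = area - boundary/2 + 1 = 1105; answer 1105
Stage 2: R1 = 1105; c = 36; T(2) = -1*(-25) - 3*(36) = -83; iterating: T(2)=-83, T(3)=158, T(4)=91, T(5)=-565, T(6)=292, T(7)=1403, T(8)=-2279, T(9)=-1930, T(10)=8767; answer 8767
Stage 3: R2 = 8767; w = 8767; squarings mod 487: 253^1=253, 253^2=212, 253^4=140, 253^8=120, 253^16=277, 253^32=270, 253^64=337, 253^128=98, 253^256=351, 253^512=477, 253^1024=100, 253^2048=260, 253^4096=394, 253^8192=370; 253^8767 = 253^1 * 253^2 * 253^4 * 253^8 * 253^16 * 253^32 * 253^512 * 253^8192 = 263 (mod 487); answer 263

263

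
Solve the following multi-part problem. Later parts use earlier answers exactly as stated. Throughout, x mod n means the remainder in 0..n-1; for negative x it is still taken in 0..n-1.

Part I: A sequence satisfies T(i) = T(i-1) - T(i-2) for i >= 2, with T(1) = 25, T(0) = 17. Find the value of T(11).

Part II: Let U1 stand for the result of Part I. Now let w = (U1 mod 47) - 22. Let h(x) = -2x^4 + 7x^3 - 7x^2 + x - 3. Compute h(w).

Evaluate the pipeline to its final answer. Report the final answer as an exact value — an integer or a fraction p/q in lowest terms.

-134660

Part I: T(2) = 1*(25) - 1*(17) = 8; iterating: T(2)=8, T(3)=-17, T(4)=-25, T(5)=-8, T(6)=17, T(7)=25, T(8)=8, T(9)=-17, T(10)=-25, T(11)=-8; answer -8
Part II: U1 = -8; w = 17; -2*(17)^4 + 7*(17)^3 - 7*(17)^2 + 1*(17)^1 - 3 = (-167042) + (34391) + (-2023) + (17) + (-3) = -134660; answer -134660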